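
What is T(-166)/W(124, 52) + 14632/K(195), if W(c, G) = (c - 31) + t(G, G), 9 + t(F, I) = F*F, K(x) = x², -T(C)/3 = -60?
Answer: 11909629/26503425 ≈ 0.44936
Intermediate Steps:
T(C) = 180 (T(C) = -3*(-60) = 180)
t(F, I) = -9 + F² (t(F, I) = -9 + F*F = -9 + F²)
W(c, G) = -40 + c + G² (W(c, G) = (c - 31) + (-9 + G²) = (-31 + c) + (-9 + G²) = -40 + c + G²)
T(-166)/W(124, 52) + 14632/K(195) = 180/(-40 + 124 + 52²) + 14632/(195²) = 180/(-40 + 124 + 2704) + 14632/38025 = 180/2788 + 14632*(1/38025) = 180*(1/2788) + 14632/38025 = 45/697 + 14632/38025 = 11909629/26503425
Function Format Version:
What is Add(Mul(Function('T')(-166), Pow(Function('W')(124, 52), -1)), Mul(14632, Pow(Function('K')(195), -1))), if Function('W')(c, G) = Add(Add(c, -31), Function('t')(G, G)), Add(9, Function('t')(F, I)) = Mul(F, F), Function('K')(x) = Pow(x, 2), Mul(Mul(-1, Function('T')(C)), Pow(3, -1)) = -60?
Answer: Rational(11909629, 26503425) ≈ 0.44936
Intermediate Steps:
Function('T')(C) = 180 (Function('T')(C) = Mul(-3, -60) = 180)
Function('t')(F, I) = Add(-9, Pow(F, 2)) (Function('t')(F, I) = Add(-9, Mul(F, F)) = Add(-9, Pow(F, 2)))
Function('W')(c, G) = Add(-40, c, Pow(G, 2)) (Function('W')(c, G) = Add(Add(c, -31), Add(-9, Pow(G, 2))) = Add(Add(-31, c), Add(-9, Pow(G, 2))) = Add(-40, c, Pow(G, 2)))
Add(Mul(Function('T')(-166), Pow(Function('W')(124, 52), -1)), Mul(14632, Pow(Function('K')(195), -1))) = Add(Mul(180, Pow(Add(-40, 124, Pow(52, 2)), -1)), Mul(14632, Pow(Pow(195, 2), -1))) = Add(Mul(180, Pow(Add(-40, 124, 2704), -1)), Mul(14632, Pow(38025, -1))) = Add(Mul(180, Pow(2788, -1)), Mul(14632, Rational(1, 38025))) = Add(Mul(180, Rational(1, 2788)), Rational(14632, 38025)) = Add(Rational(45, 697), Rational(14632, 38025)) = Rational(11909629, 26503425)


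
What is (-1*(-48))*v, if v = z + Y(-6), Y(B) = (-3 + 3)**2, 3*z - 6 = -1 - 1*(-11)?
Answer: 256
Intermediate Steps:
z = 16/3 (z = 2 + (-1 - 1*(-11))/3 = 2 + (-1 + 11)/3 = 2 + (1/3)*10 = 2 + 10/3 = 16/3 ≈ 5.3333)
Y(B) = 0 (Y(B) = 0**2 = 0)
v = 16/3 (v = 16/3 + 0 = 16/3 ≈ 5.3333)
(-1*(-48))*v = -1*(-48)*(16/3) = 48*(16/3) = 256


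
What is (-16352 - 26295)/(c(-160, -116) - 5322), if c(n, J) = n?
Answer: 42647/5482 ≈ 7.7795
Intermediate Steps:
(-16352 - 26295)/(c(-160, -116) - 5322) = (-16352 - 26295)/(-160 - 5322) = -42647/(-5482) = -42647*(-1/5482) = 42647/5482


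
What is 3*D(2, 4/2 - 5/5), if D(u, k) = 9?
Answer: 27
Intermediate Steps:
3*D(2, 4/2 - 5/5) = 3*9 = 27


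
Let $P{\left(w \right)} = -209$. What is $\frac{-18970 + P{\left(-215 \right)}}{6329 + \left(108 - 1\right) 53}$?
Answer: $- \frac{6393}{4000} \approx -1.5982$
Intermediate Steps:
$\frac{-18970 + P{\left(-215 \right)}}{6329 + \left(108 - 1\right) 53} = \frac{-18970 - 209}{6329 + \left(108 - 1\right) 53} = - \frac{19179}{6329 + 107 \cdot 53} = - \frac{19179}{6329 + 5671} = - \frac{19179}{12000} = \left(-19179\right) \frac{1}{12000} = - \frac{6393}{4000}$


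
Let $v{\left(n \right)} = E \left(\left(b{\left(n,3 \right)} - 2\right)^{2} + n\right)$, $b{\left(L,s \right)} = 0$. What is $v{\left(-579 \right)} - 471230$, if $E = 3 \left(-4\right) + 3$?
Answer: $-466055$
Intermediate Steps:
$E = -9$ ($E = -12 + 3 = -9$)
$v{\left(n \right)} = -36 - 9 n$ ($v{\left(n \right)} = - 9 \left(\left(0 - 2\right)^{2} + n\right) = - 9 \left(\left(-2\right)^{2} + n\right) = - 9 \left(4 + n\right) = -36 - 9 n$)
$v{\left(-579 \right)} - 471230 = \left(-36 - -5211\right) - 471230 = \left(-36 + 5211\right) - 471230 = 5175 - 471230 = -466055$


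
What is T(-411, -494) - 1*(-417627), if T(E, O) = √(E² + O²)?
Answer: 417627 + √412957 ≈ 4.1827e+5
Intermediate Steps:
T(-411, -494) - 1*(-417627) = √((-411)² + (-494)²) - 1*(-417627) = √(168921 + 244036) + 417627 = √412957 + 417627 = 417627 + √412957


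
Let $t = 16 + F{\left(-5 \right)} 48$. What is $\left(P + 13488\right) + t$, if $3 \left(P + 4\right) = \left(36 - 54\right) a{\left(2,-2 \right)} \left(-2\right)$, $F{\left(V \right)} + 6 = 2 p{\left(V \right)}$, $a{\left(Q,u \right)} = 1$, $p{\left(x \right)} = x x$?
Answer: $15624$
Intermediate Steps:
$p{\left(x \right)} = x^{2}$
$F{\left(V \right)} = -6 + 2 V^{2}$
$t = 2128$ ($t = 16 + \left(-6 + 2 \left(-5\right)^{2}\right) 48 = 16 + \left(-6 + 2 \cdot 25\right) 48 = 16 + \left(-6 + 50\right) 48 = 16 + 44 \cdot 48 = 16 + 2112 = 2128$)
$P = 8$ ($P = -4 + \frac{\left(36 - 54\right) 1 \left(-2\right)}{3} = -4 + \frac{\left(-18\right) \left(-2\right)}{3} = -4 + \frac{1}{3} \cdot 36 = -4 + 12 = 8$)
$\left(P + 13488\right) + t = \left(8 + 13488\right) + 2128 = 13496 + 2128 = 15624$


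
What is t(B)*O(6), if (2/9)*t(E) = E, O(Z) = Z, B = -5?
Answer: -135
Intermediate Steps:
t(E) = 9*E/2
t(B)*O(6) = ((9/2)*(-5))*6 = -45/2*6 = -135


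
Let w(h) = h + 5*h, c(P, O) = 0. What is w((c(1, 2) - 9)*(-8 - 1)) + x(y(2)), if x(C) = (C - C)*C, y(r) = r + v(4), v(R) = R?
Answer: 486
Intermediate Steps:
y(r) = 4 + r (y(r) = r + 4 = 4 + r)
w(h) = 6*h
x(C) = 0 (x(C) = 0*C = 0)
w((c(1, 2) - 9)*(-8 - 1)) + x(y(2)) = 6*((0 - 9)*(-8 - 1)) + 0 = 6*(-9*(-9)) + 0 = 6*81 + 0 = 486 + 0 = 486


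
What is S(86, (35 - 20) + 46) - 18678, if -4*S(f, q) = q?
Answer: -74773/4 ≈ -18693.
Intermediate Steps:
S(f, q) = -q/4
S(86, (35 - 20) + 46) - 18678 = -((35 - 20) + 46)/4 - 18678 = -(15 + 46)/4 - 18678 = -¼*61 - 18678 = -61/4 - 18678 = -74773/4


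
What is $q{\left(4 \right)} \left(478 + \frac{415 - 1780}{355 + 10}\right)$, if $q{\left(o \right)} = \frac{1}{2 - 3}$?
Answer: $- \frac{34621}{73} \approx -474.26$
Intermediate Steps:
$q{\left(o \right)} = -1$ ($q{\left(o \right)} = \frac{1}{-1} = -1$)
$q{\left(4 \right)} \left(478 + \frac{415 - 1780}{355 + 10}\right) = - (478 + \frac{415 - 1780}{355 + 10}) = - (478 - \frac{1365}{365}) = - (478 - \frac{273}{73}) = \left(-1\right) \frac{34621}{73} = - \frac{34621}{73}$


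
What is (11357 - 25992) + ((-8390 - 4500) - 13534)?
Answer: -41059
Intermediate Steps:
(11357 - 25992) + ((-8390 - 4500) - 13534) = -14635 + (-12890 - 13534) = -14635 - 26424 = -41059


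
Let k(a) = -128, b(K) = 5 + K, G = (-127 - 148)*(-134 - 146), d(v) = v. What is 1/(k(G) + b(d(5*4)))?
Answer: -1/103 ≈ -0.0097087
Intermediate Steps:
G = 77000 (G = -275*(-280) = 77000)
1/(k(G) + b(d(5*4))) = 1/(-128 + (5 + 5*4)) = 1/(-128 + (5 + 20)) = 1/(-128 + 25) = 1/(-103) = -1/103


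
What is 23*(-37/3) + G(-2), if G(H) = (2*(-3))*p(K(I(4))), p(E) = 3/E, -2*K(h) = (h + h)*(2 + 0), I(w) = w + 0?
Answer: -3377/12 ≈ -281.42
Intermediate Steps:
I(w) = w
K(h) = -2*h (K(h) = -(h + h)*(2 + 0)/2 = -2*h*2/2 = -2*h)
G(H) = 9/4 (G(H) = (2*(-3))*(3/((-2*4))) = -18/(-8) = -18*(-1)/8 = -6*(-3/8) = 9/4)
23*(-37/3) + G(-2) = 23*(-37/3) + 9/4 = -851/3 + 9/4 = -3377/12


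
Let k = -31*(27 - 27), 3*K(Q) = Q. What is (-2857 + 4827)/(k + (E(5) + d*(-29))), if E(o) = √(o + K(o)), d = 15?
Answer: -514170/113531 - 788*√15/113531 ≈ -4.5558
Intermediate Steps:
K(Q) = Q/3
E(o) = 2*√3*√o/3 (E(o) = √(o + o/3) = √(4*o/3) = 2*√3*√o/3)
k = 0 (k = -31*0 = 0)
(-2857 + 4827)/(k + (E(5) + d*(-29))) = (-2857 + 4827)/(0 + (2*√3*√5/3 + 15*(-29))) = 1970/(0 + (2*√15/3 - 435)) = 1970/(0 + (-435 + 2*√15/3)) = 1970/(-435 + 2*√15/3)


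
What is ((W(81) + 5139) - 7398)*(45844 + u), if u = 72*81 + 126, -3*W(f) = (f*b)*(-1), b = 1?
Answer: -115622064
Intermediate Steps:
W(f) = f/3 (W(f) = -f*1*(-1)/3 = -f*(-1)/3 = -(-1)*f/3 = f/3)
u = 5958 (u = 5832 + 126 = 5958)
((W(81) + 5139) - 7398)*(45844 + u) = (((⅓)*81 + 5139) - 7398)*(45844 + 5958) = ((27 + 5139) - 7398)*51802 = (5166 - 7398)*51802 = -2232*51802 = -115622064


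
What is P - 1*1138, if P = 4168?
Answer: 3030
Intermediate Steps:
P - 1*1138 = 4168 - 1*1138 = 4168 - 1138 = 3030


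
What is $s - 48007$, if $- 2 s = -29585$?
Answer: $- \frac{66429}{2} \approx -33215.0$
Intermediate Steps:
$s = \frac{29585}{2}$ ($s = \left(- \frac{1}{2}\right) \left(-29585\right) = \frac{29585}{2} \approx 14793.0$)
$s - 48007 = \frac{29585}{2} - 48007 = - \frac{66429}{2}$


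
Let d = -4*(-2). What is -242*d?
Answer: -1936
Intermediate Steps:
d = 8
-242*d = -242*8 = -1936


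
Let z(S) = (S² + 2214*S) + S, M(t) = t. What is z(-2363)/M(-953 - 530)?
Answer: -349724/1483 ≈ -235.82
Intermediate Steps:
z(S) = S² + 2215*S
z(-2363)/M(-953 - 530) = (-2363*(2215 - 2363))/(-953 - 530) = -2363*(-148)/(-1483) = 349724*(-1/1483) = -349724/1483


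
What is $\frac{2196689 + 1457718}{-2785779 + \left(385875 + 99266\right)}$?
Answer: $- \frac{3654407}{2300638} \approx -1.5884$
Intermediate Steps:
$\frac{2196689 + 1457718}{-2785779 + \left(385875 + 99266\right)} = \frac{3654407}{-2785779 + 485141} = \frac{3654407}{-2300638} = 3654407 \left(- \frac{1}{2300638}\right) = - \frac{3654407}{2300638}$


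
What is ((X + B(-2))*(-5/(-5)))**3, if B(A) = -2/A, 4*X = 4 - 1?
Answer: 343/64 ≈ 5.3594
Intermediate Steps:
X = 3/4 (X = (4 - 1)/4 = (1/4)*3 = 3/4 ≈ 0.75000)
((X + B(-2))*(-5/(-5)))**3 = ((3/4 - 2/(-2))*(-5/(-5)))**3 = ((3/4 - 2*(-1/2))*(-5*(-1/5)))**3 = ((3/4 + 1)*1)**3 = ((7/4)*1)**3 = (7/4)**3 = 343/64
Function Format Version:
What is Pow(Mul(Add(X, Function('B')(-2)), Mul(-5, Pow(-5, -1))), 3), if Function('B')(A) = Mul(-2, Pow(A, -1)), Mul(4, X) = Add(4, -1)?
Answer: Rational(343, 64) ≈ 5.3594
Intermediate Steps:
X = Rational(3, 4) (X = Mul(Rational(1, 4), Add(4, -1)) = Mul(Rational(1, 4), 3) = Rational(3, 4) ≈ 0.75000)
Pow(Mul(Add(X, Function('B')(-2)), Mul(-5, Pow(-5, -1))), 3) = Pow(Mul(Add(Rational(3, 4), Mul(-2, Pow(-2, -1))), Mul(-5, Pow(-5, -1))), 3) = Pow(Mul(Add(Rational(3, 4), Mul(-2, Rational(-1, 2))), Mul(-5, Rational(-1, 5))), 3) = Pow(Mul(Add(Rational(3, 4), 1), 1), 3) = Pow(Mul(Rational(7, 4), 1), 3) = Pow(Rational(7, 4), 3) = Rational(343, 64)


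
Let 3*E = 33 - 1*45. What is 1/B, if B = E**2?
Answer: 1/16 ≈ 0.062500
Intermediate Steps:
E = -4 (E = (33 - 1*45)/3 = (33 - 45)/3 = (1/3)*(-12) = -4)
B = 16 (B = (-4)**2 = 16)
1/B = 1/16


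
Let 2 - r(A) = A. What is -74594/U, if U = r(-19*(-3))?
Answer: 74594/55 ≈ 1356.3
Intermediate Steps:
r(A) = 2 - A
U = -55 (U = 2 - (-19)*(-3) = 2 - 1*57 = 2 - 57 = -55)
-74594/U = -74594/(-55) = -74594*(-1/55) = 74594/55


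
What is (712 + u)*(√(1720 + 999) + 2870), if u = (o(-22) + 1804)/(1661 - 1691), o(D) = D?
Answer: 1872962 + 3263*√2719/5 ≈ 1.9070e+6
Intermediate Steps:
u = -297/5 (u = (-22 + 1804)/(1661 - 1691) = 1782/(-30) = 1782*(-1/30) = -297/5 ≈ -59.400)
(712 + u)*(√(1720 + 999) + 2870) = (712 - 297/5)*(√(1720 + 999) + 2870) = 3263*(√2719 + 2870)/5 = 3263*(2870 + √2719)/5 = 1872962 + 3263*√2719/5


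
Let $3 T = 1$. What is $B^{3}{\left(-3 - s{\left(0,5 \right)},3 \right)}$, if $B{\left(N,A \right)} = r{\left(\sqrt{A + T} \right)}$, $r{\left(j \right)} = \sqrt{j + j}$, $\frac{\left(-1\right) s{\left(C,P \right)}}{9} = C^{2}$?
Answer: $\frac{4 \cdot 5^{\frac{3}{4}} \sqrt[4]{6}}{3} \approx 6.9776$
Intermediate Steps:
$T = \frac{1}{3}$ ($T = \frac{1}{3} \cdot 1 = \frac{1}{3} \approx 0.33333$)
$s{\left(C,P \right)} = - 9 C^{2}$
$r{\left(j \right)} = \sqrt{2} \sqrt{j}$ ($r{\left(j \right)} = \sqrt{2 j} = \sqrt{2} \sqrt{j}$)
$B{\left(N,A \right)} = \sqrt{2} \sqrt[4]{\frac{1}{3} + A}$ ($B{\left(N,A \right)} = \sqrt{2} \sqrt{\sqrt{A + \frac{1}{3}}} = \sqrt{2} \sqrt{\sqrt{\frac{1}{3} + A}} = \sqrt{2} \sqrt[4]{\frac{1}{3} + A}$)
$B^{3}{\left(-3 - s{\left(0,5 \right)},3 \right)} = \left(\frac{\sqrt{2} \cdot 3^{\frac{3}{4}} \sqrt[4]{1 + 3 \cdot 3}}{3}\right)^{3} = \left(\frac{\sqrt{2} \cdot 3^{\frac{3}{4}} \sqrt[4]{1 + 9}}{3}\right)^{3} = \left(\frac{\sqrt{2} \cdot 3^{\frac{3}{4}} \sqrt[4]{10}}{3}\right)^{3} = \left(\frac{\sqrt[4]{5} \cdot 6^{\frac{3}{4}}}{3}\right)^{3} = \frac{4 \cdot 5^{\frac{3}{4}} \sqrt[4]{6}}{3}$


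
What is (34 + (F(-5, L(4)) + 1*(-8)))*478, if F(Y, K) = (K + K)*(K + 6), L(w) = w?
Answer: 50668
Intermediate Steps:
F(Y, K) = 2*K*(6 + K) (F(Y, K) = (2*K)*(6 + K) = 2*K*(6 + K))
(34 + (F(-5, L(4)) + 1*(-8)))*478 = (34 + (2*4*(6 + 4) + 1*(-8)))*478 = (34 + (2*4*10 - 8))*478 = (34 + (80 - 8))*478 = (34 + 72)*478 = 106*478 = 50668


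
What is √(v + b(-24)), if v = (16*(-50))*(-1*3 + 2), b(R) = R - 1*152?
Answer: 4*√39 ≈ 24.980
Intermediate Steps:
b(R) = -152 + R (b(R) = R - 152 = -152 + R)
v = 800 (v = -800*(-3 + 2) = -800*(-1) = 800)
√(v + b(-24)) = √(800 + (-152 - 24)) = √(800 - 176) = √624 = 4*√39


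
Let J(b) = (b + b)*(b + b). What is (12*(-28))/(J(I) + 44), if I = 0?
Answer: -84/11 ≈ -7.6364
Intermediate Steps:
J(b) = 4*b² (J(b) = (2*b)*(2*b) = 4*b²)
(12*(-28))/(J(I) + 44) = (12*(-28))/(4*0² + 44) = -336/(4*0 + 44) = -336/(0 + 44) = -336/44 = -336*1/44 = -84/11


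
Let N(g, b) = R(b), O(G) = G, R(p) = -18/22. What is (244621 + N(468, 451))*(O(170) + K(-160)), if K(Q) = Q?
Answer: 26908220/11 ≈ 2.4462e+6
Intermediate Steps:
R(p) = -9/11 (R(p) = -18*1/22 = -9/11)
N(g, b) = -9/11
(244621 + N(468, 451))*(O(170) + K(-160)) = (244621 - 9/11)*(170 - 160) = (2690822/11)*10 = 26908220/11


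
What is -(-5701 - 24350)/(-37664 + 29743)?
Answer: -30051/7921 ≈ -3.7938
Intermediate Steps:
-(-5701 - 24350)/(-37664 + 29743) = -(-30051)/(-7921) = -(-30051)*(-1)/7921 = -1*30051/7921 = -30051/7921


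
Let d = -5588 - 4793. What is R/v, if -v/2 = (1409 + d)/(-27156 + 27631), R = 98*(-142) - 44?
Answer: -828875/2243 ≈ -369.54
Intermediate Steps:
d = -10381
R = -13960 (R = -13916 - 44 = -13960)
v = 17944/475 (v = -2*(1409 - 10381)/(-27156 + 27631) = -(-17944)/475 = -2*(-8972/475) = 17944/475 ≈ 37.777)
R/v = -13960/17944/475 = -13960*475/17944 = -828875/2243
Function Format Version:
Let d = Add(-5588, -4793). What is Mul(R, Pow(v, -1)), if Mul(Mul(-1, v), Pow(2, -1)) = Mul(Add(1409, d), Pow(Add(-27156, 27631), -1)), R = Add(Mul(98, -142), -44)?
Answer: Rational(-828875, 2243) ≈ -369.54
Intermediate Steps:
d = -10381
R = -13960 (R = Add(-13916, -44) = -13960)
v = Rational(17944, 475) (v = Mul(-2, Mul(Add(1409, -10381), Pow(Add(-27156, 27631), -1))) = Mul(-2, Mul(-8972, Pow(475, -1))) = Mul(-2, Mul(-8972, Rational(1, 475))) = Mul(-2, Rational(-8972, 475)) = Rational(17944, 475) ≈ 37.777)
Mul(R, Pow(v, -1)) = Mul(-13960, Pow(Rational(17944, 475), -1)) = Mul(-13960, Rational(475, 17944)) = Rational(-828875, 2243)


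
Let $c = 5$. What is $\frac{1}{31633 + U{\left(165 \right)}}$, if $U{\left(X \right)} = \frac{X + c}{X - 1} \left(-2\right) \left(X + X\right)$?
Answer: $\frac{41}{1268903} \approx 3.2311 \cdot 10^{-5}$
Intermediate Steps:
$U{\left(X \right)} = - \frac{4 X \left(5 + X\right)}{-1 + X}$ ($U{\left(X \right)} = \frac{X + 5}{X - 1} \left(-2\right) \left(X + X\right) = \frac{5 + X}{-1 + X} \left(-2\right) 2 X = - \frac{2 \left(5 + X\right)}{-1 + X} 2 X = - \frac{4 X \left(5 + X\right)}{-1 + X}$)
$\frac{1}{31633 + U{\left(165 \right)}} = \frac{1}{31633 - \frac{660 \left(5 + 165\right)}{-1 + 165}} = \frac{1}{31633 - 660 \cdot \frac{1}{164} \cdot 170} = \frac{1}{31633 - \frac{28050}{41}} = \frac{1}{\frac{1268903}{41}} = \frac{41}{1268903}$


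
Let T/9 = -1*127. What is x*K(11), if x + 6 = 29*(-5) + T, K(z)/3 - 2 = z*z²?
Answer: -5174706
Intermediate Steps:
K(z) = 6 + 3*z³ (K(z) = 6 + 3*(z*z²) = 6 + 3*z³)
T = -1143 (T = 9*(-1*127) = 9*(-127) = -1143)
x = -1294 (x = -6 + (29*(-5) - 1143) = -6 + (-145 - 1143) = -6 - 1288 = -1294)
x*K(11) = -1294*(6 + 3*11³) = -1294*(6 + 3*1331) = -1294*(6 + 3993) = -1294*3999 = -5174706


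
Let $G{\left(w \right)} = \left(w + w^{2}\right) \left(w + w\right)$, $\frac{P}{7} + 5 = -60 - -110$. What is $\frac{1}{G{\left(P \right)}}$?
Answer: $\frac{1}{62710200} \approx 1.5946 \cdot 10^{-8}$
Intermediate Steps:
$P = 315$ ($P = -35 + 7 \left(-60 - -110\right) = -35 + 7 \left(-60 + 110\right) = -35 + 7 \cdot 50 = -35 + 350 = 315$)
$G{\left(w \right)} = 2 w \left(w + w^{2}\right)$ ($G{\left(w \right)} = \left(w + w^{2}\right) 2 w = 2 w \left(w + w^{2}\right)$)
$\frac{1}{G{\left(P \right)}} = \frac{1}{2 \cdot 315^{2} \left(1 + 315\right)} = \frac{1}{2 \cdot 99225 \cdot 316} = \frac{1}{62710200}$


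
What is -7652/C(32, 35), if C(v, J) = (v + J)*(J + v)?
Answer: -7652/4489 ≈ -1.7046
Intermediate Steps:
C(v, J) = (J + v)² (C(v, J) = (J + v)*(J + v) = (J + v)²)
-7652/C(32, 35) = -7652/(35 + 32)² = -7652/(67²) = -7652/4489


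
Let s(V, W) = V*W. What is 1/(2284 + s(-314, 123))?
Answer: -1/36338 ≈ -2.7519e-5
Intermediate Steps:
1/(2284 + s(-314, 123)) = 1/(2284 - 314*123) = 1/(2284 - 38622) = 1/(-36338) = -1/36338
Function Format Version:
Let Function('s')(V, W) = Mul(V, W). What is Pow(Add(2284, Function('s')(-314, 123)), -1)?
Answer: Rational(-1, 36338) ≈ -2.7519e-5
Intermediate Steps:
Pow(Add(2284, Function('s')(-314, 123)), -1) = Pow(Add(2284, Mul(-314, 123)), -1) = Pow(Add(2284, -38622), -1) = Pow(-36338, -1) = Rational(-1, 36338)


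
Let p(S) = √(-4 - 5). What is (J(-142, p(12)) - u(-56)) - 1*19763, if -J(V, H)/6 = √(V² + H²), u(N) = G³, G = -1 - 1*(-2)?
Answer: -19764 - 6*√20155 ≈ -20616.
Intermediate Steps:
G = 1 (G = -1 + 2 = 1)
u(N) = 1 (u(N) = 1³ = 1)
p(S) = 3*I (p(S) = √(-9) = 3*I)
J(V, H) = -6*√(H² + V²) (J(V, H) = -6*√(V² + H²) = -6*√(H² + V²))
(J(-142, p(12)) - u(-56)) - 1*19763 = (-6*√((3*I)² + (-142)²) - 1*1) - 1*19763 = (-6*√(-9 + 20164) - 1) - 19763 = (-6*√20155 - 1) - 19763 = (-1 - 6*√20155) - 19763 = -19764 - 6*√20155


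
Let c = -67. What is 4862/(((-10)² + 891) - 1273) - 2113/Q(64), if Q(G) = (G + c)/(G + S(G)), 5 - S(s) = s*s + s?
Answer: -406283732/141 ≈ -2.8814e+6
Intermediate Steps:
S(s) = 5 - s - s² (S(s) = 5 - (s*s + s) = 5 - (s² + s) = 5 - (s + s²) = 5 + (-s - s²) = 5 - s - s²)
Q(G) = (-67 + G)/(5 - G²) (Q(G) = (G - 67)/(G + (5 - G - G²)) = (-67 + G)/(5 - G²))
4862/(((-10)² + 891) - 1273) - 2113/Q(64) = 4862/(((-10)² + 891) - 1273) - 2113*(-5 + 64²)/(67 - 1*64) = 4862/((100 + 891) - 1273) - 2113*(-5 + 4096)/(67 - 64) = 4862/(991 - 1273) - 2113/(3/4091) = 4862/(-282) - 2113/((1/4091)*3) = 4862*(-1/282) - 2113/3/4091 = -2431/141 - 2113*4091/3 = -2431/141 - 8644283/3 = -406283732/141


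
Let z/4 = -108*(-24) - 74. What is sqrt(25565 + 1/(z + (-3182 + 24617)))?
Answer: 6*sqrt(14386704478)/4501 ≈ 159.89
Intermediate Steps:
z = 10072 (z = 4*(-108*(-24) - 74) = 4*(2592 - 74) = 4*2518 = 10072)
sqrt(25565 + 1/(z + (-3182 + 24617))) = sqrt(25565 + 1/(10072 + (-3182 + 24617))) = sqrt(25565 + 1/(10072 + 21435)) = sqrt(25565 + 1/31507) = sqrt(805476456/31507) = 6*sqrt(14386704478)/4501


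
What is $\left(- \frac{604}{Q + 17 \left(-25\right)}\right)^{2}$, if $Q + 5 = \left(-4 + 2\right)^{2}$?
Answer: $\frac{91204}{45369} \approx 2.0103$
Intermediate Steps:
$Q = -1$ ($Q = -5 + \left(-4 + 2\right)^{2} = -5 + \left(-2\right)^{2} = -5 + 4 = -1$)
$\left(- \frac{604}{Q + 17 \left(-25\right)}\right)^{2} = \left(- \frac{604}{-1 + 17 \left(-25\right)}\right)^{2} = \left(- \frac{604}{-1 - 425}\right)^{2} = \left(- \frac{604}{-426}\right)^{2} = \left(\left(-604\right) \left(- \frac{1}{426}\right)\right)^{2} = \left(\frac{302}{213}\right)^{2} = \frac{91204}{45369}$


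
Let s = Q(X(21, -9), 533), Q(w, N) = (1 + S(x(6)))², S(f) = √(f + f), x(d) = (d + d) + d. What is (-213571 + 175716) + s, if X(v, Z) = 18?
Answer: -37806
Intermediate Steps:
x(d) = 3*d (x(d) = 2*d + d = 3*d)
S(f) = √2*√f (S(f) = √(2*f) = √2*√f)
Q(w, N) = 49 (Q(w, N) = (1 + √2*√(3*6))² = (1 + √2*√18)² = (1 + √2*(3*√2))² = (1 + 6)² = 7² = 49)
s = 49
(-213571 + 175716) + s = (-213571 + 175716) + 49 = -37855 + 49 = -37806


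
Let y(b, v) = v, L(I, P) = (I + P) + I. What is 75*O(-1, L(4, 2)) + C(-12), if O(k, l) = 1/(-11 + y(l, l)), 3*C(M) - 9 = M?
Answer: -76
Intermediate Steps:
L(I, P) = P + 2*I
C(M) = 3 + M/3
O(k, l) = 1/(-11 + l)
75*O(-1, L(4, 2)) + C(-12) = 75/(-11 + (2 + 2*4)) + (3 + (⅓)*(-12)) = 75/(-11 + (2 + 8)) + (3 - 4) = 75/(-11 + 10) - 1 = 75/(-1) - 1 = 75*(-1) - 1 = -75 - 1 = -76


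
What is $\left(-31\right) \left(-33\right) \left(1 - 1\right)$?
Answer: $0$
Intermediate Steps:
$\left(-31\right) \left(-33\right) \left(1 - 1\right) = 1023 \cdot 0 = 0$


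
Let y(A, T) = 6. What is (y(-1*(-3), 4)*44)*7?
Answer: 1848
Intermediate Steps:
(y(-1*(-3), 4)*44)*7 = (6*44)*7 = 264*7 = 1848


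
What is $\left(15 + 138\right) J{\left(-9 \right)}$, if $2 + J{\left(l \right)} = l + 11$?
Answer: $0$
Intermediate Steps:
$J{\left(l \right)} = 9 + l$ ($J{\left(l \right)} = -2 + \left(l + 11\right) = -2 + \left(11 + l\right) = 9 + l$)
$\left(15 + 138\right) J{\left(-9 \right)} = \left(15 + 138\right) \left(9 - 9\right) = 153 \cdot 0 = 0$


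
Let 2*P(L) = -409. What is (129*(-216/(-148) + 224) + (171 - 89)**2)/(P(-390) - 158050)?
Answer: -2649812/11710833 ≈ -0.22627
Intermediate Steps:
P(L) = -409/2 (P(L) = (1/2)*(-409) = -409/2)
(129*(-216/(-148) + 224) + (171 - 89)**2)/(P(-390) - 158050) = (129*(-216/(-148) + 224) + (171 - 89)**2)/(-409/2 - 158050) = (129*(-216*(-1/148) + 224) + 82**2)/(-316509/2) = (129*(54/37 + 224) + 6724)*(-2/316509) = (129*(8342/37) + 6724)*(-2/316509) = (1076118/37 + 6724)*(-2/316509) = (1324906/37)*(-2/316509) = -2649812/11710833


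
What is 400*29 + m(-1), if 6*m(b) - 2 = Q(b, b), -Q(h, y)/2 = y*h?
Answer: 11600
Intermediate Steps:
Q(h, y) = -2*h*y (Q(h, y) = -2*y*h = -2*h*y)
m(b) = ⅓ - b²/3 (m(b) = ⅓ + (-2*b*b)/6 = ⅓ + (-2*b²)/6 = ⅓ - b²/3)
400*29 + m(-1) = 400*29 + (⅓ - ⅓*(-1)²) = 11600 + (⅓ - ⅓*1) = 11600 + (⅓ - ⅓) = 11600 + 0 = 11600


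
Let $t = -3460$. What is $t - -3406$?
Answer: $-54$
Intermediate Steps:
$t - -3406 = -3460 - -3406 = -3460 + 3406 = -54$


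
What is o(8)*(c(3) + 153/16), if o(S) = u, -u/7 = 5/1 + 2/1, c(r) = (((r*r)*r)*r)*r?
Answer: -198009/16 ≈ -12376.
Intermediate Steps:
c(r) = r⁵ (c(r) = ((r²*r)*r)*r = (r³*r)*r = r⁴*r = r⁵)
u = -49 (u = -7*(5/1 + 2/1) = -7*(5*1 + 2*1) = -7*(5 + 2) = -7*7 = -49)
o(S) = -49
o(8)*(c(3) + 153/16) = -49*(3⁵ + 153/16) = -49*(243 + 153*(1/16)) = -49*(243 + 153/16) = -49*4041/16 = -198009/16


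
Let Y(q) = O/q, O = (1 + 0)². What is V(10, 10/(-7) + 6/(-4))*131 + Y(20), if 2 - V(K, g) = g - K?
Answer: 273797/140 ≈ 1955.7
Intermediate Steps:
V(K, g) = 2 + K - g (V(K, g) = 2 - (g - K) = 2 + (K - g) = 2 + K - g)
O = 1 (O = 1² = 1)
Y(q) = 1/q
V(10, 10/(-7) + 6/(-4))*131 + Y(20) = (2 + 10 - (10/(-7) + 6/(-4)))*131 + 1/20 = (2 + 10 - (10*(-⅐) + 6*(-¼)))*131 + 1/20 = (2 + 10 - (-10/7 - 3/2))*131 + 1/20 = (2 + 10 - 1*(-41/14))*131 + 1/20 = (2 + 10 + 41/14)*131 + 1/20 = (209/14)*131 + 1/20 = 27379/14 + 1/20 = 273797/140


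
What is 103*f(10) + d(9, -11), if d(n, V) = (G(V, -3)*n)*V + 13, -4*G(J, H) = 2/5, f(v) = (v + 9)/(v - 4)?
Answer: 5236/15 ≈ 349.07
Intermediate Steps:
f(v) = (9 + v)/(-4 + v)
G(J, H) = -1/10 (G(J, H) = -1/(2*5) = -1/4*2/5 = -1/10)
d(n, V) = 13 - V*n/10 (d(n, V) = (-n/10)*V + 13 = -V*n/10 + 13 = 13 - V*n/10)
103*f(10) + d(9, -11) = 103*((9 + 10)/(-4 + 10)) + (13 - 1/10*(-11)*9) = 103*(19/6) + (13 + 99/10) = 103*((1/6)*19) + 229/10 = 103*(19/6) + 229/10 = 1957/6 + 229/10 = 5236/15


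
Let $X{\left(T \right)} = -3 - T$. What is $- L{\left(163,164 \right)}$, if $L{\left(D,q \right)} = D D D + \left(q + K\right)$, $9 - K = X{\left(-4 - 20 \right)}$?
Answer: $-4330899$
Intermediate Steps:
$K = -12$ ($K = 9 - \left(-3 - \left(-4 - 20\right)\right) = 9 - \left(-3 - -24\right) = 9 - \left(-3 + 24\right) = 9 - 21 = -12$)
$L{\left(D,q \right)} = -12 + q + D^{3}$ ($L{\left(D,q \right)} = D D D + \left(q - 12\right) = D^{2} D + \left(-12 + q\right) = D^{3} + \left(-12 + q\right) = -12 + q + D^{3}$)
$- L{\left(163,164 \right)} = - (-12 + 164 + 163^{3}) = - (-12 + 164 + 4330747) = \left(-1\right) 4330899 = -4330899$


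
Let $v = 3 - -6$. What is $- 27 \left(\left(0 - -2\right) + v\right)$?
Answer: $-297$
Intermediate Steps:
$v = 9$ ($v = 3 + 6 = 9$)
$- 27 \left(\left(0 - -2\right) + v\right) = - 27 \left(\left(0 - -2\right) + 9\right) = - 27 \left(\left(0 + 2\right) + 9\right) = - 27 \left(2 + 9\right) = \left(-27\right) 11 = -297$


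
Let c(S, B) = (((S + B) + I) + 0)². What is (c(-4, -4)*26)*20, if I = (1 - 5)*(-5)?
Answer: 74880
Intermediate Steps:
I = 20 (I = -4*(-5) = 20)
c(S, B) = (20 + B + S)² (c(S, B) = (((S + B) + 20) + 0)² = (((B + S) + 20) + 0)² = ((20 + B + S) + 0)² = (20 + B + S)²)
(c(-4, -4)*26)*20 = ((20 - 4 - 4)²*26)*20 = (12²*26)*20 = (144*26)*20 = 3744*20 = 74880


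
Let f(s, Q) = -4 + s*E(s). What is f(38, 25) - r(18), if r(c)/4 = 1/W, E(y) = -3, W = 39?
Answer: -4606/39 ≈ -118.10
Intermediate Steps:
f(s, Q) = -4 - 3*s (f(s, Q) = -4 + s*(-3) = -4 - 3*s)
r(c) = 4/39
f(38, 25) - r(18) = (-4 - 3*38) - 1*4/39 = (-4 - 114) - 4/39 = -118 - 4/39 = -4606/39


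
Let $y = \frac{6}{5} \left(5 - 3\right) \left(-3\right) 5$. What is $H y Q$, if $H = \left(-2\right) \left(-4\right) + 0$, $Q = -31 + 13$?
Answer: $5184$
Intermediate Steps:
$Q = -18$
$H = 8$ ($H = 8 + 0 = 8$)
$y = -36$ ($y = 6 \cdot \frac{1}{5} \cdot 2 \left(-3\right) 5 = \frac{6}{5} \left(-6\right) 5 = \left(- \frac{36}{5}\right) 5 = -36$)
$H y Q = 8 \left(-36\right) \left(-18\right) = \left(-288\right) \left(-18\right) = 5184$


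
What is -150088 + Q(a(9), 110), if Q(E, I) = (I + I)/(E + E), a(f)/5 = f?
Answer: -1350770/9 ≈ -1.5009e+5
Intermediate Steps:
a(f) = 5*f
Q(E, I) = I/E (Q(E, I) = (2*I)/((2*E)) = (2*I)*(1/(2*E)) = I/E)
-150088 + Q(a(9), 110) = -150088 + 110/((5*9)) = -150088 + 110/45 = -150088 + 110*(1/45) = -150088 + 22/9 = -1350770/9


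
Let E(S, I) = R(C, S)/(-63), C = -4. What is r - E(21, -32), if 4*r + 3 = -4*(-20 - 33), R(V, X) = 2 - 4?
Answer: 13159/252 ≈ 52.218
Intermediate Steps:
R(V, X) = -2
E(S, I) = 2/63 (E(S, I) = -2/(-63) = -2*(-1/63) = 2/63)
r = 209/4 (r = -¾ + (-4*(-20 - 33))/4 = -¾ + (-4*(-53))/4 = -¾ + (¼)*212 = -¾ + 53 = 209/4 ≈ 52.250)
r - E(21, -32) = 209/4 - 1*2/63 = 209/4 - 2/63 = 13159/252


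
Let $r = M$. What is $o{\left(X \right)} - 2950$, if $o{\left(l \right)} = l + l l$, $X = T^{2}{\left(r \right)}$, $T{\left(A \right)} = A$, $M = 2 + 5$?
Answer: $-500$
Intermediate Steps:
$M = 7$
$r = 7$
$X = 49$ ($X = 7^{2} = 49$)
$o{\left(l \right)} = l + l^{2}$
$o{\left(X \right)} - 2950 = 49 \left(1 + 49\right) - 2950 = 49 \cdot 50 - 2950 = 2450 - 2950 = -500$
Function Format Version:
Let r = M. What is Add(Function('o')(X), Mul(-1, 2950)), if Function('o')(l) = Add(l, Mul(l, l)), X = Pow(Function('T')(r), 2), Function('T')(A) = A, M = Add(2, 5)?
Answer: -500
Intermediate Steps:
M = 7
r = 7
X = 49 (X = Pow(7, 2) = 49)
Function('o')(l) = Add(l, Pow(l, 2))
Add(Function('o')(X), Mul(-1, 2950)) = Add(Mul(49, Add(1, 49)), Mul(-1, 2950)) = Add(Mul(49, 50), -2950) = Add(2450, -2950) = -500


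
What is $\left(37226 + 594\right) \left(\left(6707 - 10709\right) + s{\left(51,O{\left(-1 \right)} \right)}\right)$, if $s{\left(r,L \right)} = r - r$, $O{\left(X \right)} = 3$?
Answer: $-151355640$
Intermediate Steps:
$s{\left(r,L \right)} = 0$
$\left(37226 + 594\right) \left(\left(6707 - 10709\right) + s{\left(51,O{\left(-1 \right)} \right)}\right) = \left(37226 + 594\right) \left(\left(6707 - 10709\right) + 0\right) = 37820 \left(-4002 + 0\right) = 37820 \left(-4002\right) = -151355640$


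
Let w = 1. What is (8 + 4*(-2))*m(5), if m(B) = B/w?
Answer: 0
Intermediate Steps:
m(B) = B (m(B) = B/1 = B*1 = B)
(8 + 4*(-2))*m(5) = (8 + 4*(-2))*5 = (8 - 8)*5 = 0*5 = 0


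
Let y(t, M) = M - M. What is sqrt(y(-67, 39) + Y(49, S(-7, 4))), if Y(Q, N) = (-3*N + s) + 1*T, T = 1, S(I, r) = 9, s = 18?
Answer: 2*I*sqrt(2) ≈ 2.8284*I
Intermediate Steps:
y(t, M) = 0
Y(Q, N) = 19 - 3*N (Y(Q, N) = (-3*N + 18) + 1*1 = (18 - 3*N) + 1 = 19 - 3*N)
sqrt(y(-67, 39) + Y(49, S(-7, 4))) = sqrt(0 + (19 - 3*9)) = sqrt(0 + (19 - 27)) = sqrt(0 - 8) = sqrt(-8) = 2*I*sqrt(2)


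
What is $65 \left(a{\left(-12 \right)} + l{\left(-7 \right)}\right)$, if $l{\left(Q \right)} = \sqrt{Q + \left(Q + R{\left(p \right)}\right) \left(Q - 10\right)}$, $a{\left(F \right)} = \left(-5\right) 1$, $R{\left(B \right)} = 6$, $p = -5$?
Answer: $-325 + 65 \sqrt{10} \approx -119.45$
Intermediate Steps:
$a{\left(F \right)} = -5$
$l{\left(Q \right)} = \sqrt{Q + \left(-10 + Q\right) \left(6 + Q\right)}$ ($l{\left(Q \right)} = \sqrt{Q + \left(Q + 6\right) \left(Q - 10\right)} = \sqrt{Q + \left(6 + Q\right) \left(-10 + Q\right)} = \sqrt{Q + \left(-10 + Q\right) \left(6 + Q\right)}$)
$65 \left(a{\left(-12 \right)} + l{\left(-7 \right)}\right) = 65 \left(-5 + \sqrt{-60 + \left(-7\right)^{2} - -21}\right) = 65 \left(-5 + \sqrt{-60 + 49 + 21}\right) = 65 \left(-5 + \sqrt{10}\right) = -325 + 65 \sqrt{10}$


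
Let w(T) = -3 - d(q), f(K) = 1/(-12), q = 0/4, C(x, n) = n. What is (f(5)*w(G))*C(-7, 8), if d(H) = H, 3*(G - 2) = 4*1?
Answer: 2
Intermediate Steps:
G = 10/3 (G = 2 + (4*1)/3 = 2 + (⅓)*4 = 2 + 4/3 = 10/3 ≈ 3.3333)
q = 0 (q = 0*(¼) = 0)
f(K) = -1/12
w(T) = -3 (w(T) = -3 - 1*0 = -3 + 0 = -3)
(f(5)*w(G))*C(-7, 8) = -1/12*(-3)*8 = (¼)*8 = 2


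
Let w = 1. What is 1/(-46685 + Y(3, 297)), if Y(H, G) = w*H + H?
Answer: -1/46679 ≈ -2.1423e-5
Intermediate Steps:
Y(H, G) = 2*H (Y(H, G) = 1*H + H = H + H = 2*H)
1/(-46685 + Y(3, 297)) = 1/(-46685 + 2*3) = 1/(-46685 + 6) = 1/(-46679) = -1/46679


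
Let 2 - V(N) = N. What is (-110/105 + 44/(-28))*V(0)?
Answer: -110/21 ≈ -5.2381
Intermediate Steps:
V(N) = 2 - N
(-110/105 + 44/(-28))*V(0) = (-110/105 + 44/(-28))*(2 - 1*0) = (-110*1/105 + 44*(-1/28))*(2 + 0) = (-22/21 - 11/7)*2 = -55/21*2 = -110/21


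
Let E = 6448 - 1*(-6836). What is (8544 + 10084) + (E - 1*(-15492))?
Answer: 47404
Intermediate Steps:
E = 13284 (E = 6448 + 6836 = 13284)
(8544 + 10084) + (E - 1*(-15492)) = (8544 + 10084) + (13284 - 1*(-15492)) = 18628 + (13284 + 15492) = 18628 + 28776 = 47404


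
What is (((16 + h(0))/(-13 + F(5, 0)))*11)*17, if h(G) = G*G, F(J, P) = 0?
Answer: -2992/13 ≈ -230.15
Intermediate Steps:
h(G) = G²
(((16 + h(0))/(-13 + F(5, 0)))*11)*17 = (((16 + 0²)/(-13 + 0))*11)*17 = (((16 + 0)/(-13))*11)*17 = ((16*(-1/13))*11)*17 = -16/13*11*17 = -176/13*17 = -2992/13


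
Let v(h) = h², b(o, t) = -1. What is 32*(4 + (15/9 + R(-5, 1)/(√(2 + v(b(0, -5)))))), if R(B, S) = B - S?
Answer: 544/3 - 64*√3 ≈ 70.482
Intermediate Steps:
32*(4 + (15/9 + R(-5, 1)/(√(2 + v(b(0, -5)))))) = 32*(4 + (15/9 + (-5 - 1*1)/(√(2 + (-1)²)))) = 32*(4 + (15*(⅑) + (-5 - 1)/(√(2 + 1)))) = 32*(4 + (5/3 - 6*√3/3)) = 32*(4 + (5/3 - 2*√3)) = 32*(17/3 - 2*√3) = 544/3 - 64*√3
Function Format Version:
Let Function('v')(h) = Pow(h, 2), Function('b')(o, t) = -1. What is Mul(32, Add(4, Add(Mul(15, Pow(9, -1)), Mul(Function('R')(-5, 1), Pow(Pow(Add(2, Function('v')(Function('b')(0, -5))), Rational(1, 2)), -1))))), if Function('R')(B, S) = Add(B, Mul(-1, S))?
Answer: Add(Rational(544, 3), Mul(-64, Pow(3, Rational(1, 2)))) ≈ 70.482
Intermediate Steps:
Mul(32, Add(4, Add(Mul(15, Pow(9, -1)), Mul(Function('R')(-5, 1), Pow(Pow(Add(2, Function('v')(Function('b')(0, -5))), Rational(1, 2)), -1))))) = Mul(32, Add(4, Add(Mul(15, Pow(9, -1)), Mul(Add(-5, Mul(-1, 1)), Pow(Pow(Add(2, Pow(-1, 2)), Rational(1, 2)), -1))))) = Mul(32, Add(4, Add(Mul(15, Rational(1, 9)), Mul(Add(-5, -1), Pow(Pow(Add(2, 1), Rational(1, 2)), -1))))) = Mul(32, Add(4, Add(Rational(5, 3), Mul(-6, Pow(Pow(3, Rational(1, 2)), -1))))) = Mul(32, Add(4, Add(Rational(5, 3), Mul(-6, Mul(Rational(1, 3), Pow(3, Rational(1, 2))))))) = Mul(32, Add(4, Add(Rational(5, 3), Mul(-2, Pow(3, Rational(1, 2)))))) = Mul(32, Add(Rational(17, 3), Mul(-2, Pow(3, Rational(1, 2))))) = Add(Rational(544, 3), Mul(-64, Pow(3, Rational(1, 2))))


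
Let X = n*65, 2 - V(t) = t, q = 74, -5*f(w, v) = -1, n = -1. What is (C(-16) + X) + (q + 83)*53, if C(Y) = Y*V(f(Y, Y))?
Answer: 41136/5 ≈ 8227.2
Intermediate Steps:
f(w, v) = 1/5 (f(w, v) = -1/5*(-1) = 1/5)
V(t) = 2 - t
C(Y) = 9*Y/5 (C(Y) = Y*(2 - 1*1/5) = Y*(2 - 1/5) = Y*(9/5) = 9*Y/5)
X = -65 (X = -1*65 = -65)
(C(-16) + X) + (q + 83)*53 = ((9/5)*(-16) - 65) + (74 + 83)*53 = (-144/5 - 65) + 157*53 = -469/5 + 8321 = 41136/5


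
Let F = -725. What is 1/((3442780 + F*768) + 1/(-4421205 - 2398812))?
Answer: 6820017/19682432661659 ≈ 3.4650e-7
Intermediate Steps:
1/((3442780 + F*768) + 1/(-4421205 - 2398812)) = 1/((3442780 - 725*768) + 1/(-4421205 - 2398812)) = 1/((3442780 - 556800) + 1/(-6820017)) = 1/(2885980 - 1/6820017) = 1/(19682432661659/6820017) = 6820017/19682432661659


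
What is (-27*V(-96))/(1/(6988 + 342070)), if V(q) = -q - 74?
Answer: -207340452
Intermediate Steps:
V(q) = -74 - q
(-27*V(-96))/(1/(6988 + 342070)) = (-27*(-74 - 1*(-96)))/(1/(6988 + 342070)) = (-27*(-74 + 96))/(1/349058) = (-27*22)/(1/349058) = -594*349058 = -207340452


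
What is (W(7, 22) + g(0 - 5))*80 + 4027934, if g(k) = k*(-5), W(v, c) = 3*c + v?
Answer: 4035774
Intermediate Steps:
W(v, c) = v + 3*c
g(k) = -5*k
(W(7, 22) + g(0 - 5))*80 + 4027934 = ((7 + 3*22) - 5*(0 - 5))*80 + 4027934 = ((7 + 66) - 5*(-5))*80 + 4027934 = (73 + 25)*80 + 4027934 = 98*80 + 4027934 = 7840 + 4027934 = 4035774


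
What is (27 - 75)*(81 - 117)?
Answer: 1728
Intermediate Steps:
(27 - 75)*(81 - 117) = -48*(-36) = 1728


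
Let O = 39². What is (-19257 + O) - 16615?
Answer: -34351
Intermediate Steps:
O = 1521
(-19257 + O) - 16615 = (-19257 + 1521) - 16615 = -17736 - 16615 = -34351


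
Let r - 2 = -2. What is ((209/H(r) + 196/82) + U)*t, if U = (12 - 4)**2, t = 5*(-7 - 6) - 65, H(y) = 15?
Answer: -1284374/123 ≈ -10442.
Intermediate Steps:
r = 0 (r = 2 - 2 = 0)
t = -130 (t = 5*(-13) - 65 = -65 - 65 = -130)
U = 64 (U = 8**2 = 64)
((209/H(r) + 196/82) + U)*t = ((209/15 + 196/82) + 64)*(-130) = ((209*(1/15) + 196*(1/82)) + 64)*(-130) = ((209/15 + 98/41) + 64)*(-130) = (10039/615 + 64)*(-130) = (49399/615)*(-130) = -1284374/123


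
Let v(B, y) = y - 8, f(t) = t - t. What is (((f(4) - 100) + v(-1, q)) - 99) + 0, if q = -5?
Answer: -212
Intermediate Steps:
f(t) = 0
v(B, y) = -8 + y
(((f(4) - 100) + v(-1, q)) - 99) + 0 = (((0 - 100) + (-8 - 5)) - 99) + 0 = ((-100 - 13) - 99) + 0 = (-113 - 99) + 0 = -212 + 0 = -212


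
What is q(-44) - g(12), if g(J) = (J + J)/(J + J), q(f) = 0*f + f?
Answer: -45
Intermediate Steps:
q(f) = f (q(f) = 0 + f = f)
g(J) = 1 (g(J) = (2*J)/((2*J)) = (2*J)*(1/(2*J)) = 1)
q(-44) - g(12) = -44 - 1*1 = -44 - 1 = -45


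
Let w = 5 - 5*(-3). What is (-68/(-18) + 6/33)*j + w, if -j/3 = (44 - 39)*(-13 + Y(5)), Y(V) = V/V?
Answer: 8060/11 ≈ 732.73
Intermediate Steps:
Y(V) = 1
w = 20 (w = 5 + 15 = 20)
j = 180 (j = -3*(44 - 39)*(-13 + 1) = -15*(-12) = -3*(-60) = 180)
(-68/(-18) + 6/33)*j + w = (-68/(-18) + 6/33)*180 + 20 = (-68*(-1/18) + 6*(1/33))*180 + 20 = (34/9 + 2/11)*180 + 20 = (392/99)*180 + 20 = 7840/11 + 20 = 8060/11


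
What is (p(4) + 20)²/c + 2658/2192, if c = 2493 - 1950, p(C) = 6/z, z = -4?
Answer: 1096753/595128 ≈ 1.8429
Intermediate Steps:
p(C) = -3/2 (p(C) = 6/(-4) = 6*(-¼) = -3/2)
c = 543
(p(4) + 20)²/c + 2658/2192 = (-3/2 + 20)²/543 + 2658/2192 = (37/2)²*(1/543) + 2658*(1/2192) = (1369/4)*(1/543) + 1329/1096 = 1369/2172 + 1329/1096 = 1096753/595128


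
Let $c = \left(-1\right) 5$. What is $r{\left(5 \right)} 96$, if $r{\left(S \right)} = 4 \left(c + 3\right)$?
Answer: $-768$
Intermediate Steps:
$c = -5$
$r{\left(S \right)} = -8$ ($r{\left(S \right)} = 4 \left(-5 + 3\right) = 4 \left(-2\right) = -8$)
$r{\left(5 \right)} 96 = \left(-8\right) 96 = -768$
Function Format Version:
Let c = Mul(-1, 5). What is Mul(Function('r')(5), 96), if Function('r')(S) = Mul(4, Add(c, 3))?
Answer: -768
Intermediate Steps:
c = -5
Function('r')(S) = -8 (Function('r')(S) = Mul(4, Add(-5, 3)) = Mul(4, -2) = -8)
Mul(Function('r')(5), 96) = Mul(-8, 96) = -768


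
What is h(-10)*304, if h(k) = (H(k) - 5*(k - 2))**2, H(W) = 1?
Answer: 1131184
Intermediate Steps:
h(k) = (11 - 5*k)**2 (h(k) = (1 - 5*(k - 2))**2 = (1 - 5*(-2 + k))**2 = (1 + (10 - 5*k))**2 = (11 - 5*k)**2)
h(-10)*304 = (11 - 5*(-10))**2*304 = (11 + 50)**2*304 = 61**2*304 = 3721*304 = 1131184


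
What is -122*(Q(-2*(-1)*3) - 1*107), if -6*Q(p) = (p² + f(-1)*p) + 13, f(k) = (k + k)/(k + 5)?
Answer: 41968/3 ≈ 13989.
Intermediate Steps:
f(k) = 2*k/(5 + k) (f(k) = (2*k)/(5 + k) = 2*k/(5 + k))
Q(p) = -13/6 - p²/6 + p/12 (Q(p) = -((p² + (2*(-1)/(5 - 1))*p) + 13)/6 = -((p² + (2*(-1)/4)*p) + 13)/6 = -((p² + (2*(-1)*(¼))*p) + 13)/6 = -((p² - p/2) + 13)/6 = -(13 + p² - p/2)/6 = -13/6 - p²/6 + p/12)
-122*(Q(-2*(-1)*3) - 1*107) = -122*((-13/6 - (-2*(-1)*3)²/6 + (-2*(-1)*3)/12) - 1*107) = -122*((-13/6 - (2*3)²/6 + (2*3)/12) - 107) = -122*((-13/6 - ⅙*6² + (1/12)*6) - 107) = -122*((-13/6 - ⅙*36 + ½) - 107) = -122*((-13/6 - 6 + ½) - 107) = -122*(-23/3 - 107) = -122*(-344/3) = 41968/3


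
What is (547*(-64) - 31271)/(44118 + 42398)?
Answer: -66279/86516 ≈ -0.76609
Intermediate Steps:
(547*(-64) - 31271)/(44118 + 42398) = (-35008 - 31271)/86516 = -66279*1/86516 = -66279/86516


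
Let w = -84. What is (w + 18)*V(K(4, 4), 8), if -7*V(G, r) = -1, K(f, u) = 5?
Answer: -66/7 ≈ -9.4286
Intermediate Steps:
V(G, r) = 1/7 (V(G, r) = -1/7*(-1) = 1/7)
(w + 18)*V(K(4, 4), 8) = (-84 + 18)*(1/7) = -66*1/7 = -66/7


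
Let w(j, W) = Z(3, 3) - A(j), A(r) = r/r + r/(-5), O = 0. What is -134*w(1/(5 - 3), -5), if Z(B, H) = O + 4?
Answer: -2077/5 ≈ -415.40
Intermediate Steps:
A(r) = 1 - r/5 (A(r) = 1 + r*(-⅕) = 1 - r/5)
Z(B, H) = 4 (Z(B, H) = 0 + 4 = 4)
w(j, W) = 3 + j/5 (w(j, W) = 4 - (1 - j/5) = 4 + (-1 + j/5) = 3 + j/5)
-134*w(1/(5 - 3), -5) = -134*(3 + 1/(5*(5 - 3))) = -134*(3 + (⅕)/2) = -134*(3 + (⅕)*(½)) = -134*(3 + ⅒) = -134*31/10 = -2077/5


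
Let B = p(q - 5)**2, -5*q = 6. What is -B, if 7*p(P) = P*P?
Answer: -923521/30625 ≈ -30.156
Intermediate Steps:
q = -6/5 (q = -1/5*6 = -6/5 ≈ -1.2000)
p(P) = P**2/7 (p(P) = (P*P)/7 = P**2/7)
B = 923521/30625 (B = ((-6/5 - 5)**2/7)**2 = ((-31/5)**2/7)**2 = ((1/7)*(961/25))**2 = (961/175)**2 = 923521/30625 ≈ 30.156)
-B = -1*923521/30625 = -923521/30625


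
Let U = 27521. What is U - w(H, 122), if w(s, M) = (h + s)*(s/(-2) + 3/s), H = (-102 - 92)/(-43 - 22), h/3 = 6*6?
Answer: 11300951626/409825 ≈ 27575.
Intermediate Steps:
h = 108 (h = 3*(6*6) = 3*36 = 108)
H = 194/65 (H = -194/(-65) = -194*(-1/65) = 194/65 ≈ 2.9846)
w(s, M) = (108 + s)*(3/s - s/2) (w(s, M) = (108 + s)*(s/(-2) + 3/s) = (108 + s)*(s*(-½) + 3/s) = (108 + s)*(-s/2 + 3/s) = (108 + s)*(3/s - s/2))
U - w(H, 122) = 27521 - (3 - 54*194/65 + 324/(194/65) - (194/65)²/2) = 27521 - (3 - 10476/65 + 324*(65/194) - ½*37636/4225) = 27521 - (3 - 10476/65 + 10530/97 - 18818/4225) = 27521 - 1*(-22157801/409825) = 27521 + 22157801/409825 = 11300951626/409825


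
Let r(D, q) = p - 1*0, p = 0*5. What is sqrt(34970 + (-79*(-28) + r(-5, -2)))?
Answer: sqrt(37182) ≈ 192.83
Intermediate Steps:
p = 0
r(D, q) = 0 (r(D, q) = 0 - 1*0 = 0 + 0 = 0)
sqrt(34970 + (-79*(-28) + r(-5, -2))) = sqrt(34970 + (-79*(-28) + 0)) = sqrt(34970 + (2212 + 0)) = sqrt(34970 + 2212) = sqrt(37182)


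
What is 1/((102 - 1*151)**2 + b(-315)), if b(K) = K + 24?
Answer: 1/2110 ≈ 0.00047393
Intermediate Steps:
b(K) = 24 + K
1/((102 - 1*151)**2 + b(-315)) = 1/((102 - 1*151)**2 + (24 - 315)) = 1/((102 - 151)**2 - 291) = 1/((-49)**2 - 291) = 1/(2401 - 291) = 1/2110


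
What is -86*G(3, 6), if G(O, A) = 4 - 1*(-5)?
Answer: -774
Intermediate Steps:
G(O, A) = 9 (G(O, A) = 4 + 5 = 9)
-86*G(3, 6) = -86*9 = -774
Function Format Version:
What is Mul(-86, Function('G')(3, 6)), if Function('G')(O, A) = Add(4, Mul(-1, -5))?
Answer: -774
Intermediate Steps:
Function('G')(O, A) = 9 (Function('G')(O, A) = Add(4, 5) = 9)
Mul(-86, Function('G')(3, 6)) = Mul(-86, 9) = -774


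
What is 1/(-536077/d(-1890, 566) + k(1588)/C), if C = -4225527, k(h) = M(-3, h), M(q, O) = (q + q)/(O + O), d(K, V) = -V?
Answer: 632989578636/599525007679525 ≈ 0.0010558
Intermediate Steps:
M(q, O) = q/O (M(q, O) = (2*q)/((2*O)) = (2*q)*(1/(2*O)) = q/O)
k(h) = -3/h
1/(-536077/d(-1890, 566) + k(1588)/C) = 1/(-536077/((-1*566)) - 3/1588/(-4225527)) = 1/(-536077/(-566) - 3*1/1588*(-1/4225527)) = 1/(-536077*(-1/566) - 3/1588*(-1/4225527)) = 1/(536077/566 + 1/2236712292) = 1/(599525007679525/632989578636) = 632989578636/599525007679525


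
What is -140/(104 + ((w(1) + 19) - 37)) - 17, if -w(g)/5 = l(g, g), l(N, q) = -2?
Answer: -443/24 ≈ -18.458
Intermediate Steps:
w(g) = 10 (w(g) = -5*(-2) = 10)
-140/(104 + ((w(1) + 19) - 37)) - 17 = -140/(104 + ((10 + 19) - 37)) - 17 = -140/(104 + (29 - 37)) - 17 = -140/(104 - 8) - 17 = -140/96 - 17 = -140*1/96 - 17 = -35/24 - 17 = -443/24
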